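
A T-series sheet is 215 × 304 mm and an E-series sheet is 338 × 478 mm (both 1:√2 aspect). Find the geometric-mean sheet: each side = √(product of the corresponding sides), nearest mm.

Short side: √(215 · 338) = √72670 ≈ 269.6 → 270 mm
Long side: √(304 · 478) = √145312 ≈ 381.2 → 381 mm

270 × 381 mm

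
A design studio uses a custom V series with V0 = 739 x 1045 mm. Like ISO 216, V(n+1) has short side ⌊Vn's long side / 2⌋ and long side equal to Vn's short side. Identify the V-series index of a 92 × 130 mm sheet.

V6

V0: 739 × 1045 mm
V1: 522 × 739 mm
V2: 369 × 522 mm
V3: 261 × 369 mm
V4: 184 × 261 mm
V5: 130 × 184 mm
V6: 92 × 130 mm
V7: 65 × 92 mm
→ matches V6.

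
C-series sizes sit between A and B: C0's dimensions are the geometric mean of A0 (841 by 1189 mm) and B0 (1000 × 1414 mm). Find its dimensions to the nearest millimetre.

917 × 1297 mm

Short: √(841 · 1000) = √841000 ≈ 917.1 mm.
Long: √(1189 · 1414) = √1681246 ≈ 1296.6 mm.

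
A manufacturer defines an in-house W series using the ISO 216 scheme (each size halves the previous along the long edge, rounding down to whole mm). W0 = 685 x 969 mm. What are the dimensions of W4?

W1: ⌊969/2⌋ × 685 = 484 × 685 mm
W2: ⌊685/2⌋ × 484 = 342 × 484 mm
W3: ⌊484/2⌋ × 342 = 242 × 342 mm
W4: ⌊342/2⌋ × 242 = 171 × 242 mm

171 × 242 mm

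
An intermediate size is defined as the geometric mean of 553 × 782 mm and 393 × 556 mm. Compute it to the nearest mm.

Short side: √(553 · 393) = √217329 ≈ 466.2 → 466 mm
Long side: √(782 · 556) = √434792 ≈ 659.4 → 659 mm

466 × 659 mm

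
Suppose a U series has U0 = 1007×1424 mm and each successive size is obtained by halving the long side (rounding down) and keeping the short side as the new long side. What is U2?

503 × 712 mm

U1: ⌊1424/2⌋ × 1007 = 712 × 1007 mm
U2: ⌊1007/2⌋ × 712 = 503 × 712 mm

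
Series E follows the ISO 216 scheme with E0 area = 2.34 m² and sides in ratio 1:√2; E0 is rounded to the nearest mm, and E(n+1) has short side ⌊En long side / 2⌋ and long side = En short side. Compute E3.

454 × 643 mm

Let E0's short side be w mm. w · w√2 = 2.34 m² = 2,340,000 mm², so w ≈ 1286.3 mm and w√2 ≈ 1819.1 mm → E0 = 1286 × 1819 mm.
E1: ⌊1819/2⌋ × 1286 = 909 × 1286 mm
E2: ⌊1286/2⌋ × 909 = 643 × 909 mm
E3: ⌊909/2⌋ × 643 = 454 × 643 mm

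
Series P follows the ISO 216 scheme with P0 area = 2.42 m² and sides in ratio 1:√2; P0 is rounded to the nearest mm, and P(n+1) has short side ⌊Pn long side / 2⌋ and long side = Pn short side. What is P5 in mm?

Let P0's short side be w mm. w · w√2 = 2.42 m² = 2,420,000 mm², so w ≈ 1308.1 mm and w√2 ≈ 1850.0 mm → P0 = 1308 × 1850 mm.
P1: ⌊1850/2⌋ × 1308 = 925 × 1308 mm
P2: ⌊1308/2⌋ × 925 = 654 × 925 mm
P3: ⌊925/2⌋ × 654 = 462 × 654 mm
P4: ⌊654/2⌋ × 462 = 327 × 462 mm
P5: ⌊462/2⌋ × 327 = 231 × 327 mm

231 × 327 mm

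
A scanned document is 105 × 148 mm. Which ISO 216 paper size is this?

Aspect ratio 148/105 ≈ 1.410 — close to the ISO √2 ≈ 1.414.
In the A-series (A0 area = 1 m²): A6 = 105 × 148 mm.

A6 (105 × 148 mm)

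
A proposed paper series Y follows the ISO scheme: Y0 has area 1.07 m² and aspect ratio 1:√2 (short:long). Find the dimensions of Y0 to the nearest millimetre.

870 × 1230 mm

Let the short side be w mm. Then w · w√2 = 1.07 m² = 1,070,000 mm².
w² = 1,070,000/√2, so w ≈ 869.8 mm; long side = w√2 ≈ 1230.1 mm.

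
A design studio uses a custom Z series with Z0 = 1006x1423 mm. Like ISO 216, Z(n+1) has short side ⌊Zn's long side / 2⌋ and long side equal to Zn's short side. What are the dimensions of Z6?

125 × 177 mm

Z1 = 711 × 1006 mm (from Z0 by 1 halving).
Z2: ⌊1006/2⌋ × 711 = 503 × 711 mm
Z3: ⌊711/2⌋ × 503 = 355 × 503 mm
Z4: ⌊503/2⌋ × 355 = 251 × 355 mm
Z5: ⌊355/2⌋ × 251 = 177 × 251 mm
Z6: ⌊251/2⌋ × 177 = 125 × 177 mm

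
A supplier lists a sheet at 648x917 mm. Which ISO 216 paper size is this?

Aspect ratio 917/648 ≈ 1.415 — close to the ISO √2 ≈ 1.414.
In the C-series (envelope sizes, between A and B): C1 = 648 × 917 mm.

C1 (648 × 917 mm)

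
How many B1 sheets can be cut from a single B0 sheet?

2

Each ISO step halves the sheet: 1 × B0 → 2 × B1
From B0 to B1 is 1 halving step: 2^1 = 2.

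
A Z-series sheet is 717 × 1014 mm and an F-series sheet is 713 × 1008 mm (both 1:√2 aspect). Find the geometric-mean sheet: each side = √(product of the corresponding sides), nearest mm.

Short side: √(717 · 713) = √511221 ≈ 715.0 → 715 mm
Long side: √(1014 · 1008) = √1022112 ≈ 1011.0 → 1011 mm

715 × 1011 mm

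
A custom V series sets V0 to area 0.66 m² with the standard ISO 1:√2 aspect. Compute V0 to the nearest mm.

Let the short side be w mm. Then w · w√2 = 0.66 m² = 660,000 mm².
w² = 660,000/√2, so w ≈ 683.1 mm; long side = w√2 ≈ 966.1 mm.

683 × 966 mm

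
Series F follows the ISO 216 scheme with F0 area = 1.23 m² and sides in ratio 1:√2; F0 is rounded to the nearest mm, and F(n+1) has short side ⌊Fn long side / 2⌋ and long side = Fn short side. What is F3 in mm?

329 × 466 mm

Let F0's short side be w mm. w · w√2 = 1.23 m² = 1,230,000 mm², so w ≈ 932.6 mm and w√2 ≈ 1318.9 mm → F0 = 933 × 1319 mm.
F1: ⌊1319/2⌋ × 933 = 659 × 933 mm
F2: ⌊933/2⌋ × 659 = 466 × 659 mm
F3: ⌊659/2⌋ × 466 = 329 × 466 mm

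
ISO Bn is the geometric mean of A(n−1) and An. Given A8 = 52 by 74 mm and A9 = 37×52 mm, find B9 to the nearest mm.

44 × 62 mm

Short side: √(52 · 37) = √1924 ≈ 43.9 → 44 mm
Long side: √(74 · 52) = √3848 ≈ 62.0 → 62 mm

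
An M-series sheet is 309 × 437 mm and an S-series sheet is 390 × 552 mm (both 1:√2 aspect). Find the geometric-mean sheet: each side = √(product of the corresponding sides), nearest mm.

Short side: √(309 · 390) = √120510 ≈ 347.1 → 347 mm
Long side: √(437 · 552) = √241224 ≈ 491.1 → 491 mm

347 × 491 mm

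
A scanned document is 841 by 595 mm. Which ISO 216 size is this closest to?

A1 (594 × 841 mm)

Aspect ratio 841/595 ≈ 1.413 — close to the ISO √2 ≈ 1.414.
In the A-series (A0 area = 1 m²): A1 = 594 × 841 mm.
Off by 1 mm total — nearest standard size.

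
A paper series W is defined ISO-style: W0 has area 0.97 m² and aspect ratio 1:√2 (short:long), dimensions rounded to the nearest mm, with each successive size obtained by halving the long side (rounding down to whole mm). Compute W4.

Let W0's short side be w mm. w · w√2 = 0.97 m² = 970,000 mm², so w ≈ 828.2 mm and w√2 ≈ 1171.2 mm → W0 = 828 × 1171 mm.
W1: ⌊1171/2⌋ × 828 = 585 × 828 mm
W2: ⌊828/2⌋ × 585 = 414 × 585 mm
W3: ⌊585/2⌋ × 414 = 292 × 414 mm
W4: ⌊414/2⌋ × 292 = 207 × 292 mm

207 × 292 mm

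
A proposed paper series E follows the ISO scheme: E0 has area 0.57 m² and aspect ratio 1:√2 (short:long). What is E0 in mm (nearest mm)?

Let the short side be w mm. Then w · w√2 = 0.57 m² = 570,000 mm².
w² = 570,000/√2, so w ≈ 634.9 mm; long side = w√2 ≈ 897.8 mm.

635 × 898 mm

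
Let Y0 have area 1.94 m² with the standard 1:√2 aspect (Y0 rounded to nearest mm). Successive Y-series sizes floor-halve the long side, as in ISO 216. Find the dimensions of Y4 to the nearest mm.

292 × 414 mm

Let Y0's short side be w mm. w · w√2 = 1.94 m² = 1,940,000 mm², so w ≈ 1171.2 mm and w√2 ≈ 1656.4 mm → Y0 = 1171 × 1656 mm.
Y1: ⌊1656/2⌋ × 1171 = 828 × 1171 mm
Y2: ⌊1171/2⌋ × 828 = 585 × 828 mm
Y3: ⌊828/2⌋ × 585 = 414 × 585 mm
Y4: ⌊585/2⌋ × 414 = 292 × 414 mm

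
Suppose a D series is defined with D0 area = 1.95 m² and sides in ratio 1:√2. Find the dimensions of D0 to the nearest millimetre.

Let the short side be w mm. Then w · w√2 = 1.95 m² = 1,950,000 mm².
w² = 1,950,000/√2, so w ≈ 1174.2 mm; long side = w√2 ≈ 1660.6 mm.

1174 × 1661 mm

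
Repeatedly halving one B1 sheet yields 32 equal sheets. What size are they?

B6

32 = 2^5, so 5 halving steps.
B1 → B2 → … → B6 after 5 steps.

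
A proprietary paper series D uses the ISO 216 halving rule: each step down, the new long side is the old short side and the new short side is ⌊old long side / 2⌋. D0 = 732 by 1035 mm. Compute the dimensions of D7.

D1 = 517 × 732 mm (from D0 by 1 halving).
D2: ⌊732/2⌋ × 517 = 366 × 517 mm
D3: ⌊517/2⌋ × 366 = 258 × 366 mm
D4: ⌊366/2⌋ × 258 = 183 × 258 mm
D5: ⌊258/2⌋ × 183 = 129 × 183 mm
D6: ⌊183/2⌋ × 129 = 91 × 129 mm
D7: ⌊129/2⌋ × 91 = 64 × 91 mm

64 × 91 mm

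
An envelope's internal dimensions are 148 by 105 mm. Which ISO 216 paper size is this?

Aspect ratio 148/105 ≈ 1.410 — close to the ISO √2 ≈ 1.414.
In the A-series (A0 area = 1 m²): A6 = 105 × 148 mm.

A6 (105 × 148 mm)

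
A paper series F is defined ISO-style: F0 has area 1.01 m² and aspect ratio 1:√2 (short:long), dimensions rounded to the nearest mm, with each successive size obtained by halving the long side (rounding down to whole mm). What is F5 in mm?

149 × 211 mm

Let F0's short side be w mm. w · w√2 = 1.01 m² = 1,010,000 mm², so w ≈ 845.1 mm and w√2 ≈ 1195.1 mm → F0 = 845 × 1195 mm.
F1: ⌊1195/2⌋ × 845 = 597 × 845 mm
F2: ⌊845/2⌋ × 597 = 422 × 597 mm
F3: ⌊597/2⌋ × 422 = 298 × 422 mm
F4: ⌊422/2⌋ × 298 = 211 × 298 mm
F5: ⌊298/2⌋ × 211 = 149 × 211 mm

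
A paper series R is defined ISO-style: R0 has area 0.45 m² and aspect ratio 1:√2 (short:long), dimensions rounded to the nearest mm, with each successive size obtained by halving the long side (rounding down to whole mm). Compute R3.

199 × 282 mm

Let R0's short side be w mm. w · w√2 = 0.45 m² = 450,000 mm², so w ≈ 564.1 mm and w√2 ≈ 797.7 mm → R0 = 564 × 798 mm.
R1: ⌊798/2⌋ × 564 = 399 × 564 mm
R2: ⌊564/2⌋ × 399 = 282 × 399 mm
R3: ⌊399/2⌋ × 282 = 199 × 282 mm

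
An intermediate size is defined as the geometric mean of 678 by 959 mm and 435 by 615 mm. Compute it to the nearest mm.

543 × 768 mm

Short side: √(678 · 435) = √294930 ≈ 543.1 → 543 mm
Long side: √(959 · 615) = √589785 ≈ 768.0 → 768 mm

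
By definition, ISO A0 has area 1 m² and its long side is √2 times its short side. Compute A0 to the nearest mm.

Let the short side be w mm. Then the long side is w√2 and w · w√2 = 10⁶ mm².
w² = 10⁶/√2, so w = 1000 / 2^(1/4) ≈ 840.9 mm; long side = 1000 · 2^(1/4) ≈ 1189.2 mm.

841 × 1189 mm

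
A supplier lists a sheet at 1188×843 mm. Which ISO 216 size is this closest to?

Aspect ratio 1188/843 ≈ 1.409 — close to the ISO √2 ≈ 1.414.
In the A-series (A0 area = 1 m²): A0 = 841 × 1189 mm.
Off by 3 mm total — nearest standard size.

A0 (841 × 1189 mm)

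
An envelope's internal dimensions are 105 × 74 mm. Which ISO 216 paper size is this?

A7 (74 × 105 mm)

Aspect ratio 105/74 ≈ 1.419 — close to the ISO √2 ≈ 1.414.
In the A-series (A0 area = 1 m²): A7 = 74 × 105 mm.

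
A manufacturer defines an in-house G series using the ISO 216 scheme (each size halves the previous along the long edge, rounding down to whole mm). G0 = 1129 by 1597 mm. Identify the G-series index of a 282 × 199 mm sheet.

G5

G0: 1129 × 1597 mm
G1: 798 × 1129 mm
G2: 564 × 798 mm
G3: 399 × 564 mm
G4: 282 × 399 mm
G5: 199 × 282 mm
G6: 141 × 199 mm
→ matches G5.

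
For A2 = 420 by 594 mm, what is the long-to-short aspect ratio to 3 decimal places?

1.414

594 / 420 = 1.414
Matches √2 ≈ 1.414 — the ISO 216 defining ratio.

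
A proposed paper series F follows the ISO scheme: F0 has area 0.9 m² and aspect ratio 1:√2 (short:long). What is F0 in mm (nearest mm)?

Let the short side be w mm. Then w · w√2 = 0.9 m² = 900,000 mm².
w² = 900,000/√2, so w ≈ 797.7 mm; long side = w√2 ≈ 1128.2 mm.

798 × 1128 mm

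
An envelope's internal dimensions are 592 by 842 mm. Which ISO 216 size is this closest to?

Aspect ratio 842/592 ≈ 1.422 — close to the ISO √2 ≈ 1.414.
In the A-series (A0 area = 1 m²): A1 = 594 × 841 mm.
Off by 3 mm total — nearest standard size.

A1 (594 × 841 mm)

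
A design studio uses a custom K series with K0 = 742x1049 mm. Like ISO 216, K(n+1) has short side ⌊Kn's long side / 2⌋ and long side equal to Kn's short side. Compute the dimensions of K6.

K1 = 524 × 742 mm (from K0 by 1 halving).
K2: ⌊742/2⌋ × 524 = 371 × 524 mm
K3: ⌊524/2⌋ × 371 = 262 × 371 mm
K4: ⌊371/2⌋ × 262 = 185 × 262 mm
K5: ⌊262/2⌋ × 185 = 131 × 185 mm
K6: ⌊185/2⌋ × 131 = 92 × 131 mm

92 × 131 mm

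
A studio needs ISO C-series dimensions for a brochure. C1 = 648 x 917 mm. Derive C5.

C2: ⌊917/2⌋ × 648 = 458 × 648 mm
C3: ⌊648/2⌋ × 458 = 324 × 458 mm
C4: ⌊458/2⌋ × 324 = 229 × 324 mm
C5: ⌊324/2⌋ × 229 = 162 × 229 mm

162 × 229 mm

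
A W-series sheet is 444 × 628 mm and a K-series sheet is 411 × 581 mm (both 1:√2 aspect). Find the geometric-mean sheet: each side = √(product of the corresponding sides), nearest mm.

Short side: √(444 · 411) = √182484 ≈ 427.2 → 427 mm
Long side: √(628 · 581) = √364868 ≈ 604.0 → 604 mm

427 × 604 mm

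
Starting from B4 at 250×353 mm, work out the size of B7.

B5: ⌊353/2⌋ × 250 = 176 × 250 mm
B6: ⌊250/2⌋ × 176 = 125 × 176 mm
B7: ⌊176/2⌋ × 125 = 88 × 125 mm

88 × 125 mm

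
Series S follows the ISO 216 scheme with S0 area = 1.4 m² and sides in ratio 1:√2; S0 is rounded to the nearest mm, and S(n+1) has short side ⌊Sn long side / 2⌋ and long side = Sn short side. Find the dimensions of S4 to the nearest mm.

248 × 351 mm

Let S0's short side be w mm. w · w√2 = 1.4 m² = 1,400,000 mm², so w ≈ 995.0 mm and w√2 ≈ 1407.1 mm → S0 = 995 × 1407 mm.
S1: ⌊1407/2⌋ × 995 = 703 × 995 mm
S2: ⌊995/2⌋ × 703 = 497 × 703 mm
S3: ⌊703/2⌋ × 497 = 351 × 497 mm
S4: ⌊497/2⌋ × 351 = 248 × 351 mm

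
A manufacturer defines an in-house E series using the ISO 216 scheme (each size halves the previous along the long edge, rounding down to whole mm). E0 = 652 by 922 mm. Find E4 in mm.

E1: ⌊922/2⌋ × 652 = 461 × 652 mm
E2: ⌊652/2⌋ × 461 = 326 × 461 mm
E3: ⌊461/2⌋ × 326 = 230 × 326 mm
E4: ⌊326/2⌋ × 230 = 163 × 230 mm

163 × 230 mm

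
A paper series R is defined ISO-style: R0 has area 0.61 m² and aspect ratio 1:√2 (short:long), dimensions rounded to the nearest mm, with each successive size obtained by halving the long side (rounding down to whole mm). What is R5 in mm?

116 × 164 mm

Let R0's short side be w mm. w · w√2 = 0.61 m² = 610,000 mm², so w ≈ 656.8 mm and w√2 ≈ 928.8 mm → R0 = 657 × 929 mm.
R1: ⌊929/2⌋ × 657 = 464 × 657 mm
R2: ⌊657/2⌋ × 464 = 328 × 464 mm
R3: ⌊464/2⌋ × 328 = 232 × 328 mm
R4: ⌊328/2⌋ × 232 = 164 × 232 mm
R5: ⌊232/2⌋ × 164 = 116 × 164 mm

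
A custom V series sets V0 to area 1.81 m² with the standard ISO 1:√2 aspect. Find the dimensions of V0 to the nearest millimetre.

Let the short side be w mm. Then w · w√2 = 1.81 m² = 1,810,000 mm².
w² = 1,810,000/√2, so w ≈ 1131.3 mm; long side = w√2 ≈ 1599.9 mm.

1131 × 1600 mm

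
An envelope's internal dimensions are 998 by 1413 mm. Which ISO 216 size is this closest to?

Aspect ratio 1413/998 ≈ 1.416 — close to the ISO √2 ≈ 1.414.
In the B-series (B0 = 1000 × 1414 mm): B0 = 1000 × 1414 mm.
Off by 3 mm total — nearest standard size.

B0 (1000 × 1414 mm)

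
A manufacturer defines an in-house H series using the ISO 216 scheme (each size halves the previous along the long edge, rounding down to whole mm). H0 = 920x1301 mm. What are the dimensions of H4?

230 × 325 mm

H1: ⌊1301/2⌋ × 920 = 650 × 920 mm
H2: ⌊920/2⌋ × 650 = 460 × 650 mm
H3: ⌊650/2⌋ × 460 = 325 × 460 mm
H4: ⌊460/2⌋ × 325 = 230 × 325 mm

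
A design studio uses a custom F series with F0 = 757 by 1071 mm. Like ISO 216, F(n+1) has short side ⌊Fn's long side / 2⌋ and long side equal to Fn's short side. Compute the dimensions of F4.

F1: ⌊1071/2⌋ × 757 = 535 × 757 mm
F2: ⌊757/2⌋ × 535 = 378 × 535 mm
F3: ⌊535/2⌋ × 378 = 267 × 378 mm
F4: ⌊378/2⌋ × 267 = 189 × 267 mm

189 × 267 mm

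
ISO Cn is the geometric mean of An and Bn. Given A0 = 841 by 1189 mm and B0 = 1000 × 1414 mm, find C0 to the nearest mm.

Short side: √(841 · 1000) = √841000 ≈ 917.1 → 917 mm
Long side: √(1189 · 1414) = √1681246 ≈ 1296.6 → 1297 mm

917 × 1297 mm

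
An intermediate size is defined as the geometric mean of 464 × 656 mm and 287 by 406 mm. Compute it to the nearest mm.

Short side: √(464 · 287) = √133168 ≈ 364.9 → 365 mm
Long side: √(656 · 406) = √266336 ≈ 516.1 → 516 mm

365 × 516 mm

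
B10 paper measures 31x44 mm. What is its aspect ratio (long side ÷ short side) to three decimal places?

1.419

44 / 31 = 1.419
ISO 216 targets √2 ≈ 1.414; the +0.005 deviation is from mm rounding.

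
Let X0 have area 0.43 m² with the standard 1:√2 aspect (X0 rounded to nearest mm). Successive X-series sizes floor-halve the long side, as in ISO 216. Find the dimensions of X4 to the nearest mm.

Let X0's short side be w mm. w · w√2 = 0.43 m² = 430,000 mm², so w ≈ 551.4 mm and w√2 ≈ 779.8 mm → X0 = 551 × 780 mm.
X1: ⌊780/2⌋ × 551 = 390 × 551 mm
X2: ⌊551/2⌋ × 390 = 275 × 390 mm
X3: ⌊390/2⌋ × 275 = 195 × 275 mm
X4: ⌊275/2⌋ × 195 = 137 × 195 mm

137 × 195 mm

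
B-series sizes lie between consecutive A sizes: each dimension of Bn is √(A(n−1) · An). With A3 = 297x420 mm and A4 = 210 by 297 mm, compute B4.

Short side: √(297 · 210) = √62370 ≈ 249.7 → 250 mm
Long side: √(420 · 297) = √124740 ≈ 353.2 → 353 mm

250 × 353 mm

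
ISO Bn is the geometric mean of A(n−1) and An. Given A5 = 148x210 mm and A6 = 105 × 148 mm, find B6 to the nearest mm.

Short side: √(148 · 105) = √15540 ≈ 124.7 → 125 mm
Long side: √(210 · 148) = √31080 ≈ 176.3 → 176 mm

125 × 176 mm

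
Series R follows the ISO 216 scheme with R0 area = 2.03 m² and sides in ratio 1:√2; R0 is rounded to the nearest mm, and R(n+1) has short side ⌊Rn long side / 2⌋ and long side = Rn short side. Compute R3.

423 × 599 mm

Let R0's short side be w mm. w · w√2 = 2.03 m² = 2,030,000 mm², so w ≈ 1198.1 mm and w√2 ≈ 1694.4 mm → R0 = 1198 × 1694 mm.
R1: ⌊1694/2⌋ × 1198 = 847 × 1198 mm
R2: ⌊1198/2⌋ × 847 = 599 × 847 mm
R3: ⌊847/2⌋ × 599 = 423 × 599 mm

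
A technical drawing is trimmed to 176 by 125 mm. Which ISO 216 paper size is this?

Aspect ratio 176/125 ≈ 1.408 — close to the ISO √2 ≈ 1.414.
In the B-series (B0 = 1000 × 1414 mm): B6 = 125 × 176 mm.

B6 (125 × 176 mm)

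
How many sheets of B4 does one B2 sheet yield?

4

Each ISO step halves the sheet: 1 × B2 → 2 × B3 → 4 × B4
From B2 to B4 is 2 halving steps: 2^2 = 4.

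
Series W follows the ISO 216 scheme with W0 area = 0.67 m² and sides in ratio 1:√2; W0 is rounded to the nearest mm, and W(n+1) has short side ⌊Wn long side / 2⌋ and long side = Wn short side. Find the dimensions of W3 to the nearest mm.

Let W0's short side be w mm. w · w√2 = 0.67 m² = 670,000 mm², so w ≈ 688.3 mm and w√2 ≈ 973.4 mm → W0 = 688 × 973 mm.
W1: ⌊973/2⌋ × 688 = 486 × 688 mm
W2: ⌊688/2⌋ × 486 = 344 × 486 mm
W3: ⌊486/2⌋ × 344 = 243 × 344 mm

243 × 344 mm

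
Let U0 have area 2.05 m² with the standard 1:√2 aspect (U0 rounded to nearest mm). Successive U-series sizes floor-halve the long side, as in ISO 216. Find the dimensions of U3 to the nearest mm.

425 × 602 mm

Let U0's short side be w mm. w · w√2 = 2.05 m² = 2,050,000 mm², so w ≈ 1204.0 mm and w√2 ≈ 1702.7 mm → U0 = 1204 × 1703 mm.
U1: ⌊1703/2⌋ × 1204 = 851 × 1204 mm
U2: ⌊1204/2⌋ × 851 = 602 × 851 mm
U3: ⌊851/2⌋ × 602 = 425 × 602 mm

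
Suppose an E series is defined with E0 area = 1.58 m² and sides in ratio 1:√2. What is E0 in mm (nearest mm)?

Let the short side be w mm. Then w · w√2 = 1.58 m² = 1,580,000 mm².
w² = 1,580,000/√2, so w ≈ 1057.0 mm; long side = w√2 ≈ 1494.8 mm.

1057 × 1495 mm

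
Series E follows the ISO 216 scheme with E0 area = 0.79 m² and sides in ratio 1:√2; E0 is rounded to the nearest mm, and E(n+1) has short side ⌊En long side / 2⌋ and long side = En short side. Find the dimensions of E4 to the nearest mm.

186 × 264 mm

Let E0's short side be w mm. w · w√2 = 0.79 m² = 790,000 mm², so w ≈ 747.4 mm and w√2 ≈ 1057.0 mm → E0 = 747 × 1057 mm.
E1: ⌊1057/2⌋ × 747 = 528 × 747 mm
E2: ⌊747/2⌋ × 528 = 373 × 528 mm
E3: ⌊528/2⌋ × 373 = 264 × 373 mm
E4: ⌊373/2⌋ × 264 = 186 × 264 mm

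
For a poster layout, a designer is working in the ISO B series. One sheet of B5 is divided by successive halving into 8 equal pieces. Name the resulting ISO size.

B8

8 = 2^3, so 3 halving steps.
B5 → B6 → … → B8 after 3 steps.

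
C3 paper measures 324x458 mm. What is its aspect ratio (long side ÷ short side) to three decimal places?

1.414

458 / 324 = 1.414
Matches √2 ≈ 1.414 — the ISO 216 defining ratio.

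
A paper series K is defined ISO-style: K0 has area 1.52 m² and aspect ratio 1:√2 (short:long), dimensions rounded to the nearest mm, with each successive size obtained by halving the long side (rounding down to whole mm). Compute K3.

Let K0's short side be w mm. w · w√2 = 1.52 m² = 1,520,000 mm², so w ≈ 1036.7 mm and w√2 ≈ 1466.2 mm → K0 = 1037 × 1466 mm.
K1: ⌊1466/2⌋ × 1037 = 733 × 1037 mm
K2: ⌊1037/2⌋ × 733 = 518 × 733 mm
K3: ⌊733/2⌋ × 518 = 366 × 518 mm

366 × 518 mm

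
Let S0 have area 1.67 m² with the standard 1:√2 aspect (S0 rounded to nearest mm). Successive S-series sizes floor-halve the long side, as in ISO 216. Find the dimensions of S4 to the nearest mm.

271 × 384 mm

Let S0's short side be w mm. w · w√2 = 1.67 m² = 1,670,000 mm², so w ≈ 1086.7 mm and w√2 ≈ 1536.8 mm → S0 = 1087 × 1537 mm.
S1: ⌊1537/2⌋ × 1087 = 768 × 1087 mm
S2: ⌊1087/2⌋ × 768 = 543 × 768 mm
S3: ⌊768/2⌋ × 543 = 384 × 543 mm
S4: ⌊543/2⌋ × 384 = 271 × 384 mm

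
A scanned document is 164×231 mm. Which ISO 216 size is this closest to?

C5 (162 × 229 mm)

Aspect ratio 231/164 ≈ 1.409 — close to the ISO √2 ≈ 1.414.
In the C-series (envelope sizes, between A and B): C5 = 162 × 229 mm.
Off by 4 mm total — nearest standard size.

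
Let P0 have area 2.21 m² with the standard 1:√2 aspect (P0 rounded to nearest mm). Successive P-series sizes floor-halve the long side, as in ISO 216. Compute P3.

442 × 625 mm

Let P0's short side be w mm. w · w√2 = 2.21 m² = 2,210,000 mm², so w ≈ 1250.1 mm and w√2 ≈ 1767.9 mm → P0 = 1250 × 1768 mm.
P1: ⌊1768/2⌋ × 1250 = 884 × 1250 mm
P2: ⌊1250/2⌋ × 884 = 625 × 884 mm
P3: ⌊884/2⌋ × 625 = 442 × 625 mm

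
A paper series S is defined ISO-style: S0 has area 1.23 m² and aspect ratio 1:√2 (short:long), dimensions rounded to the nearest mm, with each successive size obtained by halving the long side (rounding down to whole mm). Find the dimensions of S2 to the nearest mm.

Let S0's short side be w mm. w · w√2 = 1.23 m² = 1,230,000 mm², so w ≈ 932.6 mm and w√2 ≈ 1318.9 mm → S0 = 933 × 1319 mm.
S1: ⌊1319/2⌋ × 933 = 659 × 933 mm
S2: ⌊933/2⌋ × 659 = 466 × 659 mm

466 × 659 mm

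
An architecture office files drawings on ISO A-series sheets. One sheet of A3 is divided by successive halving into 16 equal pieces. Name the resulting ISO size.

16 = 2^4, so 4 halving steps.
A3 → A4 → … → A7 after 4 steps.

A7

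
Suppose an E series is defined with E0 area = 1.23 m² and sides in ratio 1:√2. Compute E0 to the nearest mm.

Let the short side be w mm. Then w · w√2 = 1.23 m² = 1,230,000 mm².
w² = 1,230,000/√2, so w ≈ 932.6 mm; long side = w√2 ≈ 1318.9 mm.

933 × 1319 mm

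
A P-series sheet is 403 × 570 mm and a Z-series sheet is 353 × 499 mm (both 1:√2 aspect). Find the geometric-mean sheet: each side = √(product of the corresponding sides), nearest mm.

Short side: √(403 · 353) = √142259 ≈ 377.2 → 377 mm
Long side: √(570 · 499) = √284430 ≈ 533.3 → 533 mm

377 × 533 mm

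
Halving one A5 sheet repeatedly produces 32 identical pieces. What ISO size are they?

A10

32 = 2^5, so 5 halving steps.
A5 → A6 → … → A10 after 5 steps.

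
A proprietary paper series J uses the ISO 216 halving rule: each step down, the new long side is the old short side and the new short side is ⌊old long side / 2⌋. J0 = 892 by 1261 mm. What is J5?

J1: ⌊1261/2⌋ × 892 = 630 × 892 mm
J2: ⌊892/2⌋ × 630 = 446 × 630 mm
J3: ⌊630/2⌋ × 446 = 315 × 446 mm
J4: ⌊446/2⌋ × 315 = 223 × 315 mm
J5: ⌊315/2⌋ × 223 = 157 × 223 mm

157 × 223 mm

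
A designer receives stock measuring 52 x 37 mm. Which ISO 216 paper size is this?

A9 (37 × 52 mm)

Aspect ratio 52/37 ≈ 1.405 — close to the ISO √2 ≈ 1.414.
In the A-series (A0 area = 1 m²): A9 = 37 × 52 mm.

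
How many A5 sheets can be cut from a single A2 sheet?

8

Each ISO step halves the sheet: 1 × A2 → 2 × A3 → 4 × A4 → 8 × A5
From A2 to A5 is 3 halving steps: 2^3 = 8.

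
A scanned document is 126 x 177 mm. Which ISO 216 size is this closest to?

Aspect ratio 177/126 ≈ 1.405 — close to the ISO √2 ≈ 1.414.
In the B-series (B0 = 1000 × 1414 mm): B6 = 125 × 176 mm.
Off by 2 mm total — nearest standard size.

B6 (125 × 176 mm)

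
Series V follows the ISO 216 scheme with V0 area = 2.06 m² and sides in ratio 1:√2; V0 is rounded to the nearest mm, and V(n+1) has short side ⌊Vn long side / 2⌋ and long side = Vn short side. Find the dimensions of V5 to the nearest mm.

Let V0's short side be w mm. w · w√2 = 2.06 m² = 2,060,000 mm², so w ≈ 1206.9 mm and w√2 ≈ 1706.8 mm → V0 = 1207 × 1707 mm.
V1: ⌊1707/2⌋ × 1207 = 853 × 1207 mm
V2: ⌊1207/2⌋ × 853 = 603 × 853 mm
V3: ⌊853/2⌋ × 603 = 426 × 603 mm
V4: ⌊603/2⌋ × 426 = 301 × 426 mm
V5: ⌊426/2⌋ × 301 = 213 × 301 mm

213 × 301 mm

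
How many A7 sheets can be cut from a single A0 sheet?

128

A0 = 841 × 1189 mm; A7 = 74 × 105 mm.
Each halving step doubles the count; 7 steps from A0 to A7.
2^7 = 128.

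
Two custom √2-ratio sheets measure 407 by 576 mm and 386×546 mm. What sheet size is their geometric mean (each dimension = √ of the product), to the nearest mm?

Short side: √(407 · 386) = √157102 ≈ 396.4 → 396 mm
Long side: √(576 · 546) = √314496 ≈ 560.8 → 561 mm

396 × 561 mm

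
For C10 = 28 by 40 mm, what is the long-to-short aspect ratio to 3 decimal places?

1.429

40 / 28 = 1.429
ISO 216 targets √2 ≈ 1.414; the +0.014 deviation is from mm rounding.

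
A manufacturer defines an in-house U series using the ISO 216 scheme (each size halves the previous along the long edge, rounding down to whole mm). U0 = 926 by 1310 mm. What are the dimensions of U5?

U1: ⌊1310/2⌋ × 926 = 655 × 926 mm
U2: ⌊926/2⌋ × 655 = 463 × 655 mm
U3: ⌊655/2⌋ × 463 = 327 × 463 mm
U4: ⌊463/2⌋ × 327 = 231 × 327 mm
U5: ⌊327/2⌋ × 231 = 163 × 231 mm

163 × 231 mm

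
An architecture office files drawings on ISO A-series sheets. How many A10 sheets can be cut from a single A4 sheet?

64

A4 = 210 × 297 mm; A10 = 26 × 37 mm.
Each halving step doubles the count; 6 steps from A4 to A10.
2^6 = 64.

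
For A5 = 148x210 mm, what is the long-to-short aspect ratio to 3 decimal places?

1.419

210 / 148 = 1.419
ISO 216 targets √2 ≈ 1.414; the +0.005 deviation is from mm rounding.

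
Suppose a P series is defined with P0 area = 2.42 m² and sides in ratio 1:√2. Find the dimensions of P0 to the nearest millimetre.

Let the short side be w mm. Then w · w√2 = 2.42 m² = 2,420,000 mm².
w² = 2,420,000/√2, so w ≈ 1308.1 mm; long side = w√2 ≈ 1850.0 mm.

1308 × 1850 mm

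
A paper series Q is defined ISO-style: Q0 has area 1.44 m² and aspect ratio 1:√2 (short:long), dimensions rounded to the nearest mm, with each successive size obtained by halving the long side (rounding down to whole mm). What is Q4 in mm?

252 × 356 mm

Let Q0's short side be w mm. w · w√2 = 1.44 m² = 1,440,000 mm², so w ≈ 1009.1 mm and w√2 ≈ 1427.0 mm → Q0 = 1009 × 1427 mm.
Q1: ⌊1427/2⌋ × 1009 = 713 × 1009 mm
Q2: ⌊1009/2⌋ × 713 = 504 × 713 mm
Q3: ⌊713/2⌋ × 504 = 356 × 504 mm
Q4: ⌊504/2⌋ × 356 = 252 × 356 mm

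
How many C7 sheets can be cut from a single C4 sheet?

8

Each ISO step halves the sheet: 1 × C4 → 2 × C5 → 4 × C6 → 8 × C7
From C4 to C7 is 3 halving steps: 2^3 = 8.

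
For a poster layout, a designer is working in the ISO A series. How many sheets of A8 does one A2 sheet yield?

A2 = 420 × 594 mm; A8 = 52 × 74 mm.
Each halving step doubles the count; 6 steps from A2 to A8.
2^6 = 64.

64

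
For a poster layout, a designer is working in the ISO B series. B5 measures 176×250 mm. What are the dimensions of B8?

62 × 88 mm

B6: ⌊250/2⌋ × 176 = 125 × 176 mm
B7: ⌊176/2⌋ × 125 = 88 × 125 mm
B8: ⌊125/2⌋ × 88 = 62 × 88 mm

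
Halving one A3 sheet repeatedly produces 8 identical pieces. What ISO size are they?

8 = 2^3, so 3 halving steps.
A3 → A4 → … → A6 after 3 steps.

A6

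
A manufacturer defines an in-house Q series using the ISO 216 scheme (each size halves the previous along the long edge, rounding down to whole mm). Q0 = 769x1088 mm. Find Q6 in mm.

Q1: ⌊1088/2⌋ × 769 = 544 × 769 mm
Q2: ⌊769/2⌋ × 544 = 384 × 544 mm
Q3: ⌊544/2⌋ × 384 = 272 × 384 mm
Q4: ⌊384/2⌋ × 272 = 192 × 272 mm
Q5: ⌊272/2⌋ × 192 = 136 × 192 mm
Q6: ⌊192/2⌋ × 136 = 96 × 136 mm

96 × 136 mm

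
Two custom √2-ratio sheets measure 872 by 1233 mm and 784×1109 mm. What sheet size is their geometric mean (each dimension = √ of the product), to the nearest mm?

Short side: √(872 · 784) = √683648 ≈ 826.8 → 827 mm
Long side: √(1233 · 1109) = √1367397 ≈ 1169.4 → 1169 mm

827 × 1169 mm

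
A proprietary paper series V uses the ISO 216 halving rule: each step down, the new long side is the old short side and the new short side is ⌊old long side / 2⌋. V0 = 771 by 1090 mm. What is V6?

96 × 136 mm

V1: ⌊1090/2⌋ × 771 = 545 × 771 mm
V2: ⌊771/2⌋ × 545 = 385 × 545 mm
V3: ⌊545/2⌋ × 385 = 272 × 385 mm
V4: ⌊385/2⌋ × 272 = 192 × 272 mm
V5: ⌊272/2⌋ × 192 = 136 × 192 mm
V6: ⌊192/2⌋ × 136 = 96 × 136 mm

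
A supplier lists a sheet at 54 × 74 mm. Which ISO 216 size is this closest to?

A8 (52 × 74 mm)

Aspect ratio 74/54 ≈ 1.370 (ISO target is √2 ≈ 1.414).
In the A-series (A0 area = 1 m²): A8 = 52 × 74 mm.
Off by 2 mm total — nearest standard size.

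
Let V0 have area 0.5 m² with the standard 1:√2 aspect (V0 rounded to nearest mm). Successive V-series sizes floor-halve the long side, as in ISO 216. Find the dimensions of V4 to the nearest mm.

Let V0's short side be w mm. w · w√2 = 0.5 m² = 500,000 mm², so w ≈ 594.6 mm and w√2 ≈ 840.9 mm → V0 = 595 × 841 mm.
V1: ⌊841/2⌋ × 595 = 420 × 595 mm
V2: ⌊595/2⌋ × 420 = 297 × 420 mm
V3: ⌊420/2⌋ × 297 = 210 × 297 mm
V4: ⌊297/2⌋ × 210 = 148 × 210 mm

148 × 210 mm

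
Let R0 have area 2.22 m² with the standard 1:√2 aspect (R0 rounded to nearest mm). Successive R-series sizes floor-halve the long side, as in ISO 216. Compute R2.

Let R0's short side be w mm. w · w√2 = 2.22 m² = 2,220,000 mm², so w ≈ 1252.9 mm and w√2 ≈ 1771.9 mm → R0 = 1253 × 1772 mm.
R1: ⌊1772/2⌋ × 1253 = 886 × 1253 mm
R2: ⌊1253/2⌋ × 886 = 626 × 886 mm

626 × 886 mm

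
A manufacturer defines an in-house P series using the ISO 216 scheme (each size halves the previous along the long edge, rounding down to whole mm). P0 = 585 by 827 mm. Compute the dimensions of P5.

103 × 146 mm

P1 = 413 × 585 mm (from P0 by 1 halving).
P2: ⌊585/2⌋ × 413 = 292 × 413 mm
P3: ⌊413/2⌋ × 292 = 206 × 292 mm
P4: ⌊292/2⌋ × 206 = 146 × 206 mm
P5: ⌊206/2⌋ × 146 = 103 × 146 mm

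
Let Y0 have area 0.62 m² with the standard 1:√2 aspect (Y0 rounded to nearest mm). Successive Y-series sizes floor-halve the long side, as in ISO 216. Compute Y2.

Let Y0's short side be w mm. w · w√2 = 0.62 m² = 620,000 mm², so w ≈ 662.1 mm and w√2 ≈ 936.4 mm → Y0 = 662 × 936 mm.
Y1: ⌊936/2⌋ × 662 = 468 × 662 mm
Y2: ⌊662/2⌋ × 468 = 331 × 468 mm

331 × 468 mm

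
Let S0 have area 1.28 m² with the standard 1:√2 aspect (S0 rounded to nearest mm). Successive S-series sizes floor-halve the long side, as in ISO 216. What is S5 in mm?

Let S0's short side be w mm. w · w√2 = 1.28 m² = 1,280,000 mm², so w ≈ 951.4 mm and w√2 ≈ 1345.4 mm → S0 = 951 × 1345 mm.
S1: ⌊1345/2⌋ × 951 = 672 × 951 mm
S2: ⌊951/2⌋ × 672 = 475 × 672 mm
S3: ⌊672/2⌋ × 475 = 336 × 475 mm
S4: ⌊475/2⌋ × 336 = 237 × 336 mm
S5: ⌊336/2⌋ × 237 = 168 × 237 mm

168 × 237 mm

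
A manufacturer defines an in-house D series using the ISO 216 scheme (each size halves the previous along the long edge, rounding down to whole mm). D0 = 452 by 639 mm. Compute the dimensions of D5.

D1: ⌊639/2⌋ × 452 = 319 × 452 mm
D2: ⌊452/2⌋ × 319 = 226 × 319 mm
D3: ⌊319/2⌋ × 226 = 159 × 226 mm
D4: ⌊226/2⌋ × 159 = 113 × 159 mm
D5: ⌊159/2⌋ × 113 = 79 × 113 mm

79 × 113 mm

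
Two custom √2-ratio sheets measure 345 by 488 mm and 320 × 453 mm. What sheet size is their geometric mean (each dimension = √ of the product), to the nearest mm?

332 × 470 mm

Short side: √(345 · 320) = √110400 ≈ 332.3 → 332 mm
Long side: √(488 · 453) = √221064 ≈ 470.2 → 470 mm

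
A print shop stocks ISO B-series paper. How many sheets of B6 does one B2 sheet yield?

Each ISO step halves the sheet: 1 × B2 → 2 × B3 → 4 × B4 → 8 × B5 → …
From B2 to B6 is 4 halving steps: 2^4 = 16.

16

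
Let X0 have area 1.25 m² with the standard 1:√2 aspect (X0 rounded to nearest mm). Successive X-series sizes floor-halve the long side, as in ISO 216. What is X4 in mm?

235 × 332 mm

Let X0's short side be w mm. w · w√2 = 1.25 m² = 1,250,000 mm², so w ≈ 940.2 mm and w√2 ≈ 1329.6 mm → X0 = 940 × 1330 mm.
X1: ⌊1330/2⌋ × 940 = 665 × 940 mm
X2: ⌊940/2⌋ × 665 = 470 × 665 mm
X3: ⌊665/2⌋ × 470 = 332 × 470 mm
X4: ⌊470/2⌋ × 332 = 235 × 332 mm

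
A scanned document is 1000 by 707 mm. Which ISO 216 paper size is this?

B1 (707 × 1000 mm)

Aspect ratio 1000/707 ≈ 1.414 — close to the ISO √2 ≈ 1.414.
In the B-series (B0 = 1000 × 1414 mm): B1 = 707 × 1000 mm.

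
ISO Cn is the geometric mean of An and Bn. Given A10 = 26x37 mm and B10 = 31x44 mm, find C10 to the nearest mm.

28 × 40 mm

Short side: √(26 · 31) = √806 ≈ 28.4 → 28 mm
Long side: √(37 · 44) = √1628 ≈ 40.3 → 40 mm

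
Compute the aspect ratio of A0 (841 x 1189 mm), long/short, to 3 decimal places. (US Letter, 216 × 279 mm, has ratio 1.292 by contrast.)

1.414

1189 / 841 = 1.414
Matches √2 ≈ 1.414 — the ISO 216 defining ratio.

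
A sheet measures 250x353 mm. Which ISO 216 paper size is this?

B4 (250 × 353 mm)

Aspect ratio 353/250 ≈ 1.412 — close to the ISO √2 ≈ 1.414.
In the B-series (B0 = 1000 × 1414 mm): B4 = 250 × 353 mm.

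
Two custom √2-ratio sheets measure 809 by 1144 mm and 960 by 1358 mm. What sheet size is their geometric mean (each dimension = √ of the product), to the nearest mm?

881 × 1246 mm

Short side: √(809 · 960) = √776640 ≈ 881.3 → 881 mm
Long side: √(1144 · 1358) = √1553552 ≈ 1246.4 → 1246 mm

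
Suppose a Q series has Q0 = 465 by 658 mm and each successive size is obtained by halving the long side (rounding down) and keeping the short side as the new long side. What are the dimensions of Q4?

Q1: ⌊658/2⌋ × 465 = 329 × 465 mm
Q2: ⌊465/2⌋ × 329 = 232 × 329 mm
Q3: ⌊329/2⌋ × 232 = 164 × 232 mm
Q4: ⌊232/2⌋ × 164 = 116 × 164 mm

116 × 164 mm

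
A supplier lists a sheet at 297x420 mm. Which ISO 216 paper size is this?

Aspect ratio 420/297 ≈ 1.414 — close to the ISO √2 ≈ 1.414.
In the A-series (A0 area = 1 m²): A3 = 297 × 420 mm.

A3 (297 × 420 mm)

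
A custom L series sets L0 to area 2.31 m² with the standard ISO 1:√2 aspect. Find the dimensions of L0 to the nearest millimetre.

1278 × 1807 mm

Let the short side be w mm. Then w · w√2 = 2.31 m² = 2,310,000 mm².
w² = 2,310,000/√2, so w ≈ 1278.1 mm; long side = w√2 ≈ 1807.4 mm.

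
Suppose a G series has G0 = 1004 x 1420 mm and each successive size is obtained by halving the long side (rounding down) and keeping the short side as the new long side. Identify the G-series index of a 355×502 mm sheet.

G3

G0: 1004 × 1420 mm
G1: 710 × 1004 mm
G2: 502 × 710 mm
G3: 355 × 502 mm
G4: 251 × 355 mm
→ matches G3.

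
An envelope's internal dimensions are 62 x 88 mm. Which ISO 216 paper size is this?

Aspect ratio 88/62 ≈ 1.419 — close to the ISO √2 ≈ 1.414.
In the B-series (B0 = 1000 × 1414 mm): B8 = 62 × 88 mm.

B8 (62 × 88 mm)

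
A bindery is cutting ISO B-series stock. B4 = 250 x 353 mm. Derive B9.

44 × 62 mm

B5: ⌊353/2⌋ × 250 = 176 × 250 mm
B6: ⌊250/2⌋ × 176 = 125 × 176 mm
B7: ⌊176/2⌋ × 125 = 88 × 125 mm
B8: ⌊125/2⌋ × 88 = 62 × 88 mm
B9: ⌊88/2⌋ × 62 = 44 × 62 mm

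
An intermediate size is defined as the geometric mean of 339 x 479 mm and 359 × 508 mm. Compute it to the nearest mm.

349 × 493 mm

Short side: √(339 · 359) = √121701 ≈ 348.9 → 349 mm
Long side: √(479 · 508) = √243332 ≈ 493.3 → 493 mm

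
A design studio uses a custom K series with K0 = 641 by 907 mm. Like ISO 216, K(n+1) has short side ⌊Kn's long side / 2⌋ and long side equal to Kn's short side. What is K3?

226 × 320 mm

K1: ⌊907/2⌋ × 641 = 453 × 641 mm
K2: ⌊641/2⌋ × 453 = 320 × 453 mm
K3: ⌊453/2⌋ × 320 = 226 × 320 mm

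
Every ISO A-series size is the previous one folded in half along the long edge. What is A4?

210 × 297 mm

A0 = 841 × 1189 mm (A0 has area 1 m², aspect 1:√2).
A1: ⌊1189/2⌋ × 841 = 594 × 841 mm
A2: ⌊841/2⌋ × 594 = 420 × 594 mm
A3: ⌊594/2⌋ × 420 = 297 × 420 mm
A4: ⌊420/2⌋ × 297 = 210 × 297 mm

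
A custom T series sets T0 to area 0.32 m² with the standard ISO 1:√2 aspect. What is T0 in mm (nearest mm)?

476 × 673 mm

Let the short side be w mm. Then w · w√2 = 0.32 m² = 320,000 mm².
w² = 320,000/√2, so w ≈ 475.7 mm; long side = w√2 ≈ 672.7 mm.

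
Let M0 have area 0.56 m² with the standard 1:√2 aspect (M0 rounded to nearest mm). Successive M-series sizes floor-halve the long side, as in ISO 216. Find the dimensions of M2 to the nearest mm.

Let M0's short side be w mm. w · w√2 = 0.56 m² = 560,000 mm², so w ≈ 629.3 mm and w√2 ≈ 889.9 mm → M0 = 629 × 890 mm.
M1: ⌊890/2⌋ × 629 = 445 × 629 mm
M2: ⌊629/2⌋ × 445 = 314 × 445 mm

314 × 445 mm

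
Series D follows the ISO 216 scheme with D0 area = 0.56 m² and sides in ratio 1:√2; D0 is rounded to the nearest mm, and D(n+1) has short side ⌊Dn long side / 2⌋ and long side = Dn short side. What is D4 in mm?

157 × 222 mm

Let D0's short side be w mm. w · w√2 = 0.56 m² = 560,000 mm², so w ≈ 629.3 mm and w√2 ≈ 889.9 mm → D0 = 629 × 890 mm.
D1: ⌊890/2⌋ × 629 = 445 × 629 mm
D2: ⌊629/2⌋ × 445 = 314 × 445 mm
D3: ⌊445/2⌋ × 314 = 222 × 314 mm
D4: ⌊314/2⌋ × 222 = 157 × 222 mm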